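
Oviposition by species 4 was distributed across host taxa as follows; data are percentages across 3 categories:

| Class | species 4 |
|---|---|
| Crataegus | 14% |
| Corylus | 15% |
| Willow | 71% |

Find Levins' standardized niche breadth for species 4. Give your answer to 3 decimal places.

0.415

Convert percentages to proportions (divide by 100).
Σpᵢ² = 0.14² + 0.15² + 0.71² = 0.0196 + 0.0225 + 0.5041 = 0.5462
B = 1 / 0.5462 = 1.83083
Bₛ = (B − 1)/(n − 1) = (1.83083 − 1)/(3 − 1) = 0.83083/2 = 0.41542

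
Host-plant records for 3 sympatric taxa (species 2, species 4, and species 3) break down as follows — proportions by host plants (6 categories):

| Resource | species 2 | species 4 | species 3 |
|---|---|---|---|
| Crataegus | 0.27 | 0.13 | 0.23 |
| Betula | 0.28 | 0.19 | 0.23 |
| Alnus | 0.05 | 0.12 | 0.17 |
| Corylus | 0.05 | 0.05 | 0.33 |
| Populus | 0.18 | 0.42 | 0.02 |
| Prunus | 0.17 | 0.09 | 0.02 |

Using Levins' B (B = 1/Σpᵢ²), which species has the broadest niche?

species 2

Σp_2ᵢ² = 0.27² + 0.28² + 0.05² + 0.05² + 0.18² + 0.17² = 0.0729 + 0.0784 + 0.0025 + 0.0025 + 0.0324 + 0.0289 = 0.2176
B_2 = 1 / 0.2176 = 4.5956
Σp_4ᵢ² = 0.13² + 0.19² + 0.12² + 0.05² + 0.42² + 0.09² = 0.0169 + 0.0361 + 0.0144 + 0.0025 + 0.1764 + 0.0081 = 0.2544
B_4 = 1 / 0.2544 = 3.9308
Σp_3ᵢ² = 0.23² + 0.23² + 0.17² + 0.33² + 0.02² + 0.02² = 0.0529 + 0.0529 + 0.0289 + 0.1089 + 0.0004 + 0.0004 = 0.2444
B_3 = 1 / 0.2444 = 4.0917
Highest B → broadest niche (most generalist): species 2 (B = 4.60).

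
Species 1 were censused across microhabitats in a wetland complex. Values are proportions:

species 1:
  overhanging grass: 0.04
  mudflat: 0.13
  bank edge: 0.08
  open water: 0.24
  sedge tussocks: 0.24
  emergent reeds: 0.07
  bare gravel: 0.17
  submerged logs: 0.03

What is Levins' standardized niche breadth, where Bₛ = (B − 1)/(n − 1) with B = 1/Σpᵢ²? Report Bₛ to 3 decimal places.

Σpᵢ² = 0.04² + 0.13² + 0.08² + 0.24² + 0.24² + 0.07² + 0.17² + 0.03² = 0.0016 + 0.0169 + 0.0064 + 0.0576 + 0.0576 + 0.0049 + 0.0289 + 0.0009 = 0.1748
B = 1 / 0.1748 = 5.72082
Bₛ = (B − 1)/(n − 1) = (5.72082 − 1)/(8 − 1) = 4.72082/7 = 0.67440

0.674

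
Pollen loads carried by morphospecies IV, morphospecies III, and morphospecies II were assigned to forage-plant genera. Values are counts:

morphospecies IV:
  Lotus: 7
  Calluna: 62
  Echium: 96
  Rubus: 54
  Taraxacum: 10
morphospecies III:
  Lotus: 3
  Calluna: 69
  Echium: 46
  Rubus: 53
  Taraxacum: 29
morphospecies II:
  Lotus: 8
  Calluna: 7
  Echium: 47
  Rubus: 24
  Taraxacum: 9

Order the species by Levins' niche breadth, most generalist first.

morphospecies III > morphospecies IV > morphospecies II

Proportions for morphospecies IV (n=229): 7/229=0.0306, 62/229=0.2707, 96/229=0.4192, 54/229=0.2358, 10/229=0.0437
Proportions for morphospecies III (n=200): 3/200=0.0150, 69/200=0.3450, 46/200=0.2300, 53/200=0.2650, 29/200=0.1450
Proportions for morphospecies II (n=95): 8/95=0.0842, 7/95=0.0737, 47/95=0.4947, 24/95=0.2526, 9/95=0.0947
Σp_IVᵢ² = 0.0306² + 0.2707² + 0.4192² + 0.2358² + 0.0437² = 0.000936 + 0.073278 + 0.175729 + 0.055602 + 0.001910 = 0.307455
B_IV = 1 / 0.307455 = 3.2525
Σp_IIIᵢ² = 0.0150² + 0.3450² + 0.2300² + 0.2650² + 0.1450² = 0.000225 + 0.119025 + 0.052900 + 0.070225 + 0.021025 = 0.263400
B_III = 1 / 0.263400 = 3.7965
Σp_IIᵢ² = 0.0842² + 0.0737² + 0.4947² + 0.2526² + 0.0947² = 0.007090 + 0.005432 + 0.244728 + 0.063807 + 0.008968 = 0.330025
B_II = 1 / 0.330025 = 3.0301
Ranking by B (broadest → narrowest): morphospecies III (3.80) > morphospecies IV (3.25) > morphospecies II (3.03)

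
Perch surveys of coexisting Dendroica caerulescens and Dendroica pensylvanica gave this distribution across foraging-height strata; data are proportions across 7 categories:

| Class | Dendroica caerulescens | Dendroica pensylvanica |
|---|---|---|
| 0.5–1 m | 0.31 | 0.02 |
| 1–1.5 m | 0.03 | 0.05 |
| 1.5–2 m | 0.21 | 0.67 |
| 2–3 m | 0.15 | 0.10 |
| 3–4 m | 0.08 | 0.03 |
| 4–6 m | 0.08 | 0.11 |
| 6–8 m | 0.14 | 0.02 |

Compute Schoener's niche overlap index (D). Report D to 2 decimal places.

0.49

Σ|p₁ᵢ − p₂ᵢ| = 0.29 + 0.02 + 0.46 + 0.05 + 0.05 + 0.03 + 0.12 = 1.02
D = 1 − ½ × 1.02 = 1 − 0.510 = 0.4900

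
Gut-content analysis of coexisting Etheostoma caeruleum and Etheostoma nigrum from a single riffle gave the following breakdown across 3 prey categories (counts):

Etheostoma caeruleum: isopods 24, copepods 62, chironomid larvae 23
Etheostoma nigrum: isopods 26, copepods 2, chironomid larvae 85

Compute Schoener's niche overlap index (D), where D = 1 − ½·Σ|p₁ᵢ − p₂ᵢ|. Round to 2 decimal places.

Proportions for Etheostoma caeruleum (n=109): 24/109=0.2202, 62/109=0.5688, 23/109=0.2110
Proportions for Etheostoma nigrum (n=113): 26/113=0.2301, 2/113=0.0177, 85/113=0.7522
Σ|p₁ᵢ − p₂ᵢ| = 0.0099 + 0.5511 + 0.5412 = 1.1022
D = 1 − ½ × 1.1022 = 1 − 0.55110 = 0.44890

0.45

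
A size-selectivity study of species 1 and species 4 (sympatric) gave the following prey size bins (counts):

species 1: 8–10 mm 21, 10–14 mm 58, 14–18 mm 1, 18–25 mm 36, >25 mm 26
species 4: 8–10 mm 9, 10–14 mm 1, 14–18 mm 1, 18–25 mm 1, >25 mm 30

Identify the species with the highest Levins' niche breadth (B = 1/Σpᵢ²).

Proportions for species 1 (n=142): 21/142=0.1479, 58/142=0.4085, 1/142=0.0070, 36/142=0.2535, 26/142=0.1831
Proportions for species 4 (n=42): 9/42=0.2143, 1/42=0.0238, 1/42=0.0238, 1/42=0.0238, 30/42=0.7143
Σp_1ᵢ² = 0.1479² + 0.4085² + 0.0070² + 0.2535² + 0.1831² = 0.021874 + 0.166872 + 0.000049 + 0.064262 + 0.033526 = 0.286583
B_1 = 1 / 0.286583 = 3.4894
Σp_4ᵢ² = 0.2143² + 0.0238² + 0.0238² + 0.0238² + 0.7143² = 0.045924 + 0.000566 + 0.000566 + 0.000566 + 0.510224 = 0.557846
B_4 = 1 / 0.557846 = 1.7926
Highest B → broadest niche (most generalist): species 1 (B = 3.49).

species 1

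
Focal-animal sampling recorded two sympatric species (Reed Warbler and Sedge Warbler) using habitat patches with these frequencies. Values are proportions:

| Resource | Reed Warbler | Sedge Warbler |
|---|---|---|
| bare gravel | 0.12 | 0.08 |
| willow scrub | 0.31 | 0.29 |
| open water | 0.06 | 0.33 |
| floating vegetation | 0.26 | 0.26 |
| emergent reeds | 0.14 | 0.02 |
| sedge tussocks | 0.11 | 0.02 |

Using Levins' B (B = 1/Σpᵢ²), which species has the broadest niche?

Σp_Reedᵢ² = 0.12² + 0.31² + 0.06² + 0.26² + 0.14² + 0.11² = 0.0144 + 0.0961 + 0.0036 + 0.0676 + 0.0196 + 0.0121 = 0.2134
B_Reed = 1 / 0.2134 = 4.6860
Σp_Sedgᵢ² = 0.08² + 0.29² + 0.33² + 0.26² + 0.02² + 0.02² = 0.0064 + 0.0841 + 0.1089 + 0.0676 + 0.0004 + 0.0004 = 0.2678
B_Sedg = 1 / 0.2678 = 3.7341
Highest B → broadest niche (most generalist): Reed Warbler (B = 4.69).

Reed Warbler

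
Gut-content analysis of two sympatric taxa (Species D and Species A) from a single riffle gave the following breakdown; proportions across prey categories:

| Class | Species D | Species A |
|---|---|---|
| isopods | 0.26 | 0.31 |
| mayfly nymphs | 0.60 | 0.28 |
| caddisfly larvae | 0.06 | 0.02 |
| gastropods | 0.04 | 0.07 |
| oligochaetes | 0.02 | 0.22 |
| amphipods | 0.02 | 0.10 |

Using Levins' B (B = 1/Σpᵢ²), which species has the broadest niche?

Species A

Σp_Dᵢ² = 0.26² + 0.60² + 0.06² + 0.04² + 0.02² + 0.02² = 0.0676 + 0.3600 + 0.0036 + 0.0016 + 0.0004 + 0.0004 = 0.4336
B_D = 1 / 0.4336 = 2.3063
Σp_Aᵢ² = 0.31² + 0.28² + 0.02² + 0.07² + 0.22² + 0.10² = 0.0961 + 0.0784 + 0.0004 + 0.0049 + 0.0484 + 0.0100 = 0.2382
B_A = 1 / 0.2382 = 4.1982
Highest B → broadest niche (most generalist): Species A (B = 4.20).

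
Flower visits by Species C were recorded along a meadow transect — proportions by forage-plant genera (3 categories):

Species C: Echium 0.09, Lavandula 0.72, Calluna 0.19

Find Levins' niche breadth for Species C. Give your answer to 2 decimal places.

1.78

Σpᵢ² = 0.09² + 0.72² + 0.19² = 0.0081 + 0.5184 + 0.0361 = 0.5626
B = 1 / 0.5626 = 1.7775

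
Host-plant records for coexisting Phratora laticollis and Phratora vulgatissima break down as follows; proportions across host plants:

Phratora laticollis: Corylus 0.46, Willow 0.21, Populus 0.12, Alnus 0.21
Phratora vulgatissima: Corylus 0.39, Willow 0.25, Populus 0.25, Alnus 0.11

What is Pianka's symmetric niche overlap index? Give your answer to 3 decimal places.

Σ p₁ᵢp₂ᵢ = 0.1794 + 0.0525 + 0.0300 + 0.0231 = 0.2850
Σp_1ᵢ² = 0.46² + 0.21² + 0.12² + 0.21² = 0.2116 + 0.0441 + 0.0144 + 0.0441 = 0.3142
Σp_2ᵢ² = 0.39² + 0.25² + 0.25² + 0.11² = 0.1521 + 0.0625 + 0.0625 + 0.0121 = 0.2892
O = 0.2850 / √(0.3142 × 0.2892) = 0.2850 / 0.301441 = 0.94546

0.945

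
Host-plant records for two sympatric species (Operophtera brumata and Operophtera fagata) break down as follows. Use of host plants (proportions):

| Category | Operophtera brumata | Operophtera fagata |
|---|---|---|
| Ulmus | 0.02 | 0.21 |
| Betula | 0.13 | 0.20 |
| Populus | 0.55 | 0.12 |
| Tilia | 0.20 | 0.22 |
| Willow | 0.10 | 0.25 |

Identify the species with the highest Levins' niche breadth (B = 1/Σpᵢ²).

Σp_brumᵢ² = 0.02² + 0.13² + 0.55² + 0.20² + 0.10² = 0.0004 + 0.0169 + 0.3025 + 0.0400 + 0.0100 = 0.3698
B_brum = 1 / 0.3698 = 2.7042
Σp_fagaᵢ² = 0.21² + 0.20² + 0.12² + 0.22² + 0.25² = 0.0441 + 0.0400 + 0.0144 + 0.0484 + 0.0625 = 0.2094
B_faga = 1 / 0.2094 = 4.7755
Highest B → broadest niche (most generalist): Operophtera fagata (B = 4.78).

Operophtera fagata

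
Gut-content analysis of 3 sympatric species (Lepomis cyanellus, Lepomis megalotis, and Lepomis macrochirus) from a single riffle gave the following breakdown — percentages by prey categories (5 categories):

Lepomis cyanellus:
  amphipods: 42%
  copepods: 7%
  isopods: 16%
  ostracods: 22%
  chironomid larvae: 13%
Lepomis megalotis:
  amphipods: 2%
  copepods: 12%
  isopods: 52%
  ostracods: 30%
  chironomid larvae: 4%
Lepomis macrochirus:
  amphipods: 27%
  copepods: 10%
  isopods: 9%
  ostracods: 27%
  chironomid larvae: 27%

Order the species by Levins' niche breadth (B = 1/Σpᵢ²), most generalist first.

Lepomis macrochirus > Lepomis cyanellus > Lepomis megalotis

Convert percentages to proportions (divide by 100).
Σp_cyanᵢ² = 0.42² + 0.07² + 0.16² + 0.22² + 0.13² = 0.1764 + 0.0049 + 0.0256 + 0.0484 + 0.0169 = 0.2722
B_cyan = 1 / 0.2722 = 3.6738
Σp_megaᵢ² = 0.02² + 0.12² + 0.52² + 0.30² + 0.04² = 0.0004 + 0.0144 + 0.2704 + 0.0900 + 0.0016 = 0.3768
B_mega = 1 / 0.3768 = 2.6539
Σp_macrᵢ² = 0.27² + 0.10² + 0.09² + 0.27² + 0.27² = 0.0729 + 0.0100 + 0.0081 + 0.0729 + 0.0729 = 0.2368
B_macr = 1 / 0.2368 = 4.2230
Ranking by B (broadest → narrowest): Lepomis macrochirus (4.22) > Lepomis cyanellus (3.67) > Lepomis megalotis (2.65)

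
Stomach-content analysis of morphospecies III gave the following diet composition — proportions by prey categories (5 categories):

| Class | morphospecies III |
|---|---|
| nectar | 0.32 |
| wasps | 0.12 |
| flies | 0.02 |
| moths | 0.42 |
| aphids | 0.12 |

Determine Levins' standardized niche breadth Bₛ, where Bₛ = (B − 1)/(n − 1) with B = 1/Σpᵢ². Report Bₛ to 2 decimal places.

0.56

Σpᵢ² = 0.32² + 0.12² + 0.02² + 0.42² + 0.12² = 0.1024 + 0.0144 + 0.0004 + 0.1764 + 0.0144 = 0.3080
B = 1 / 0.3080 = 3.2468
Bₛ = (B − 1)/(n − 1) = (3.2468 − 1)/(5 − 1) = 2.2468/4 = 0.5617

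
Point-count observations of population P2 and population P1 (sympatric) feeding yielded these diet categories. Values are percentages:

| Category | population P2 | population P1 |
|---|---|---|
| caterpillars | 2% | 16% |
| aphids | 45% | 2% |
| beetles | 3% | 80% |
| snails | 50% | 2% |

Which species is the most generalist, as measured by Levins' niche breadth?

population P2

Convert percentages to proportions (divide by 100).
Σp_P2ᵢ² = 0.02² + 0.45² + 0.03² + 0.50² = 0.0004 + 0.2025 + 0.0009 + 0.2500 = 0.4538
B_P2 = 1 / 0.4538 = 2.2036
Σp_P1ᵢ² = 0.16² + 0.02² + 0.80² + 0.02² = 0.0256 + 0.0004 + 0.6400 + 0.0004 = 0.6664
B_P1 = 1 / 0.6664 = 1.5006
Highest B → broadest niche (most generalist): population P2 (B = 2.20).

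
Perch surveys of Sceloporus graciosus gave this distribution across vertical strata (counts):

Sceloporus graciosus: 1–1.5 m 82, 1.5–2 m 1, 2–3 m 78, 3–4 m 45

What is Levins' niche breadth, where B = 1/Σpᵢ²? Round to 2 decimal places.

Proportions for Sceloporus graciosus (n=206): 82/206=0.3981, 1/206=0.0049, 78/206=0.3786, 45/206=0.2184
Σpᵢ² = 0.3981² + 0.0049² + 0.3786² + 0.2184² = 0.158484 + 0.000024 + 0.143338 + 0.047699 = 0.349545
B = 1 / 0.349545 = 2.8609

2.86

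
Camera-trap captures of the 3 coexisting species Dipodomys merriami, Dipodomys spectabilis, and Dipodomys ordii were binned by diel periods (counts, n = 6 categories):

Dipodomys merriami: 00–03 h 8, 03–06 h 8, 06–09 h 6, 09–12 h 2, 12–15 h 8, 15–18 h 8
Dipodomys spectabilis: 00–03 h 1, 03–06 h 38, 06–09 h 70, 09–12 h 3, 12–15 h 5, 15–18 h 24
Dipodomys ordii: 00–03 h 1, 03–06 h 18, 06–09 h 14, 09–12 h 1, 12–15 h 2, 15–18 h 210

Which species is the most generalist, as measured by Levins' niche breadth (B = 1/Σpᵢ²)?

Dipodomys merriami

Proportions for Dipodomys merriami (n=40): 8/40=0.2000, 8/40=0.2000, 6/40=0.1500, 2/40=0.0500, 8/40=0.2000, 8/40=0.2000
Proportions for Dipodomys spectabilis (n=141): 1/141=0.0071, 38/141=0.2695, 70/141=0.4965, 3/141=0.0213, 5/141=0.0355, 24/141=0.1702
Proportions for Dipodomys ordii (n=246): 1/246=0.0041, 18/246=0.0732, 14/246=0.0569, 1/246=0.0041, 2/246=0.0081, 210/246=0.8537
Σp_merrᵢ² = 0.2000² + 0.2000² + 0.1500² + 0.0500² + 0.2000² + 0.2000² = 0.040000 + 0.040000 + 0.022500 + 0.002500 + 0.040000 + 0.040000 = 0.185000
B_merr = 1 / 0.185000 = 5.4054
Σp_specᵢ² = 0.0071² + 0.2695² + 0.4965² + 0.0213² + 0.0355² + 0.1702² = 0.000050 + 0.072630 + 0.246512 + 0.000454 + 0.001260 + 0.028968 = 0.349874
B_spec = 1 / 0.349874 = 2.8582
Σp_ordiᵢ² = 0.0041² + 0.0732² + 0.0569² + 0.0041² + 0.0081² + 0.8537² = 0.000017 + 0.005358 + 0.003238 + 0.000017 + 0.000066 + 0.728804 = 0.737500
B_ordi = 1 / 0.737500 = 1.3559
Highest B → broadest niche (most generalist): Dipodomys merriami (B = 5.41).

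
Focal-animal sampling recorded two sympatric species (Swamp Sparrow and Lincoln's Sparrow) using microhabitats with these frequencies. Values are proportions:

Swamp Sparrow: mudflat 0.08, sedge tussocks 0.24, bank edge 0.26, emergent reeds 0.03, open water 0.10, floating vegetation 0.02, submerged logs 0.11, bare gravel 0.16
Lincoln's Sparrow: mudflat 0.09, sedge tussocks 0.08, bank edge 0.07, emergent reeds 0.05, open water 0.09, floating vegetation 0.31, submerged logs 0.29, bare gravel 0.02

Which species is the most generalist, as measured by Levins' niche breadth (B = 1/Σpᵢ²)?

Σp_Swamᵢ² = 0.08² + 0.24² + 0.26² + 0.03² + 0.10² + 0.02² + 0.11² + 0.16² = 0.0064 + 0.0576 + 0.0676 + 0.0009 + 0.0100 + 0.0004 + 0.0121 + 0.0256 = 0.1806
B_Swam = 1 / 0.1806 = 5.5371
Σp_Lincᵢ² = 0.09² + 0.08² + 0.07² + 0.05² + 0.09² + 0.31² + 0.29² + 0.02² = 0.0081 + 0.0064 + 0.0049 + 0.0025 + 0.0081 + 0.0961 + 0.0841 + 0.0004 = 0.2106
B_Linc = 1 / 0.2106 = 4.7483
Highest B → broadest niche (most generalist): Swamp Sparrow (B = 5.54).

Swamp Sparrow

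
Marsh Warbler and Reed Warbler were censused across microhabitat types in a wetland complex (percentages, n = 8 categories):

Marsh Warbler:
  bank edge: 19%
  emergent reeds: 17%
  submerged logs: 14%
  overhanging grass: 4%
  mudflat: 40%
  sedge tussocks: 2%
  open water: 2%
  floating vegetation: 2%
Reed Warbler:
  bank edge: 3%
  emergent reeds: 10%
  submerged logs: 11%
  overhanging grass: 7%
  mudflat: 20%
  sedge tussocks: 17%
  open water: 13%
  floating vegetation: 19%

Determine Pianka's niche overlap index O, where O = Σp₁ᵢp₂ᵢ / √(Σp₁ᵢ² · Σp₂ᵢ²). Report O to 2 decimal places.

Convert percentages to proportions (divide by 100).
Σ p₁ᵢp₂ᵢ = 0.0057 + 0.0170 + 0.0154 + 0.0028 + 0.0800 + 0.0034 + 0.0026 + 0.0038 = 0.1307
Σp_1ᵢ² = 0.19² + 0.17² + 0.14² + 0.04² + 0.40² + 0.02² + 0.02² + 0.02² = 0.0361 + 0.0289 + 0.0196 + 0.0016 + 0.1600 + 0.0004 + 0.0004 + 0.0004 = 0.2474
Σp_2ᵢ² = 0.03² + 0.10² + 0.11² + 0.07² + 0.20² + 0.17² + 0.13² + 0.19² = 0.0009 + 0.0100 + 0.0121 + 0.0049 + 0.0400 + 0.0289 + 0.0169 + 0.0361 = 0.1498
O = 0.1307 / √(0.2474 × 0.1498) = 0.1307 / 0.19251 = 0.6789

0.68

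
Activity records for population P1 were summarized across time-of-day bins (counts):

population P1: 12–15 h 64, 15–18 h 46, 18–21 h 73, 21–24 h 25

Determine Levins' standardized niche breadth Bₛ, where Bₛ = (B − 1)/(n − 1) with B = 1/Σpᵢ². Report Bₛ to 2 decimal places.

0.85

Proportions for population P1 (n=208): 64/208=0.3077, 46/208=0.2212, 73/208=0.3510, 25/208=0.1202
Σpᵢ² = 0.3077² + 0.2212² + 0.3510² + 0.1202² = 0.094679 + 0.048929 + 0.123201 + 0.014448 = 0.281257
B = 1 / 0.281257 = 3.5555
Bₛ = (B − 1)/(n − 1) = (3.5555 − 1)/(4 − 1) = 2.5555/3 = 0.8518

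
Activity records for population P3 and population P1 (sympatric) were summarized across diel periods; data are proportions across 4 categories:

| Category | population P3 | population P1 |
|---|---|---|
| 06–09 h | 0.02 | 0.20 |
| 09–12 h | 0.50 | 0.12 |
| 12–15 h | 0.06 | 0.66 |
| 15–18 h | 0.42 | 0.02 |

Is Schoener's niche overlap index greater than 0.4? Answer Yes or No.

Σ|p₁ᵢ − p₂ᵢ| = 0.18 + 0.38 + 0.60 + 0.40 = 1.56
D = 1 − ½ × 1.56 = 1 − 0.780 = 0.2200
D = 0.2200 < 0.4 → No.

No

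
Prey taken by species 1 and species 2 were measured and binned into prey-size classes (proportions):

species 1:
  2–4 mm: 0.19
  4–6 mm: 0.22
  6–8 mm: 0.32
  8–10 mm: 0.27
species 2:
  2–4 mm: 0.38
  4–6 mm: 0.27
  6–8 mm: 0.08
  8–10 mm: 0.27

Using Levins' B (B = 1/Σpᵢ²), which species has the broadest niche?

Σp_1ᵢ² = 0.19² + 0.22² + 0.32² + 0.27² = 0.0361 + 0.0484 + 0.1024 + 0.0729 = 0.2598
B_1 = 1 / 0.2598 = 3.8491
Σp_2ᵢ² = 0.38² + 0.27² + 0.08² + 0.27² = 0.1444 + 0.0729 + 0.0064 + 0.0729 = 0.2966
B_2 = 1 / 0.2966 = 3.3715
Highest B → broadest niche (most generalist): species 1 (B = 3.85).

species 1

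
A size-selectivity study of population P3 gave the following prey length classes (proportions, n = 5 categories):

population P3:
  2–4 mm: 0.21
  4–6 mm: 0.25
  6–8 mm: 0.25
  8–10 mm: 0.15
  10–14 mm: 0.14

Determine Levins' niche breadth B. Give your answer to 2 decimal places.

4.73

Σpᵢ² = 0.21² + 0.25² + 0.25² + 0.15² + 0.14² = 0.0441 + 0.0625 + 0.0625 + 0.0225 + 0.0196 = 0.2112
B = 1 / 0.2112 = 4.7348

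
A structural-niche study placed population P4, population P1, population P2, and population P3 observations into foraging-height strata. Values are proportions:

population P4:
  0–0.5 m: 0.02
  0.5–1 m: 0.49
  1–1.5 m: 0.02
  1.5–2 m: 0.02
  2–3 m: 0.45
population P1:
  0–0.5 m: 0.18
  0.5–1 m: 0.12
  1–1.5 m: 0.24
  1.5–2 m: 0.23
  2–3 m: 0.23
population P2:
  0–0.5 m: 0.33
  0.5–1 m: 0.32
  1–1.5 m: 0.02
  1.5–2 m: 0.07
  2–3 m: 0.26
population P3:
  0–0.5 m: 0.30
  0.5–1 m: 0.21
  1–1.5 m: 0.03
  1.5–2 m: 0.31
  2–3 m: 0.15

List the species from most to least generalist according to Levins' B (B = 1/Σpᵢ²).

Σp_P4ᵢ² = 0.02² + 0.49² + 0.02² + 0.02² + 0.45² = 0.0004 + 0.2401 + 0.0004 + 0.0004 + 0.2025 = 0.4438
B_P4 = 1 / 0.4438 = 2.2533
Σp_P1ᵢ² = 0.18² + 0.12² + 0.24² + 0.23² + 0.23² = 0.0324 + 0.0144 + 0.0576 + 0.0529 + 0.0529 = 0.2102
B_P1 = 1 / 0.2102 = 4.7574
Σp_P2ᵢ² = 0.33² + 0.32² + 0.02² + 0.07² + 0.26² = 0.1089 + 0.1024 + 0.0004 + 0.0049 + 0.0676 = 0.2842
B_P2 = 1 / 0.2842 = 3.5186
Σp_P3ᵢ² = 0.30² + 0.21² + 0.03² + 0.31² + 0.15² = 0.0900 + 0.0441 + 0.0009 + 0.0961 + 0.0225 = 0.2536
B_P3 = 1 / 0.2536 = 3.9432
Ranking by B (broadest → narrowest): population P1 (4.76) > population P3 (3.94) > population P2 (3.52) > population P4 (2.25)

population P1 > population P3 > population P2 > population P4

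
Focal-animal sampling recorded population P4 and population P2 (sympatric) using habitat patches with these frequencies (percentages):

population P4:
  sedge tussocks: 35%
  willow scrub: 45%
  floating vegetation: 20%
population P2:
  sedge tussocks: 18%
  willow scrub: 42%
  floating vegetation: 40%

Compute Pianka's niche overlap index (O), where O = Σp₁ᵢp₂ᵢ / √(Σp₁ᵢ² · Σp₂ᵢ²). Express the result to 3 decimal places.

0.905

Convert percentages to proportions (divide by 100).
Σ p₁ᵢp₂ᵢ = 0.0630 + 0.1890 + 0.0800 = 0.3320
Σp_1ᵢ² = 0.35² + 0.45² + 0.20² = 0.1225 + 0.2025 + 0.0400 = 0.3650
Σp_2ᵢ² = 0.18² + 0.42² + 0.40² = 0.0324 + 0.1764 + 0.1600 = 0.3688
O = 0.3320 / √(0.3650 × 0.3688) = 0.3320 / 0.366895 = 0.90489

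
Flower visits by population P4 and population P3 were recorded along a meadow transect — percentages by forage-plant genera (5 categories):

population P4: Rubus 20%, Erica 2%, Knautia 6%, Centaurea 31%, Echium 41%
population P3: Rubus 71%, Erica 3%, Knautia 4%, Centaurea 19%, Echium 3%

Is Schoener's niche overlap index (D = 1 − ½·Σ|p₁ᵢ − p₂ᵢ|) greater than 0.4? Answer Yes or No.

Convert percentages to proportions (divide by 100).
Σ|p₁ᵢ − p₂ᵢ| = 0.51 + 0.01 + 0.02 + 0.12 + 0.38 = 1.04
D = 1 − ½ × 1.04 = 1 − 0.520 = 0.4800
D = 0.4800 > 0.4 → Yes.

Yes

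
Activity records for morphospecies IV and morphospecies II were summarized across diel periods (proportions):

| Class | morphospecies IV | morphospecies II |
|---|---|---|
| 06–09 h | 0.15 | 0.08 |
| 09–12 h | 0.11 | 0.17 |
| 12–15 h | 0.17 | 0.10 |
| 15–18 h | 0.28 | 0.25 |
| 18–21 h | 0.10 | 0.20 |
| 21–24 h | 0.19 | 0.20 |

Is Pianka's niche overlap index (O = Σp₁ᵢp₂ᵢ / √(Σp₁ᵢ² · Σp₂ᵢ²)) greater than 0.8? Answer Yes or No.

Yes

Σ p₁ᵢp₂ᵢ = 0.0120 + 0.0187 + 0.0170 + 0.0700 + 0.0200 + 0.0380 = 0.1757
Σp_1ᵢ² = 0.15² + 0.11² + 0.17² + 0.28² + 0.10² + 0.19² = 0.0225 + 0.0121 + 0.0289 + 0.0784 + 0.0100 + 0.0361 = 0.1880
Σp_2ᵢ² = 0.08² + 0.17² + 0.10² + 0.25² + 0.20² + 0.20² = 0.0064 + 0.0289 + 0.0100 + 0.0625 + 0.0400 + 0.0400 = 0.1878
O = 0.1757 / √(0.1880 × 0.1878) = 0.1757 / 0.18790 = 0.9351
O = 0.9351 > 0.8 → Yes.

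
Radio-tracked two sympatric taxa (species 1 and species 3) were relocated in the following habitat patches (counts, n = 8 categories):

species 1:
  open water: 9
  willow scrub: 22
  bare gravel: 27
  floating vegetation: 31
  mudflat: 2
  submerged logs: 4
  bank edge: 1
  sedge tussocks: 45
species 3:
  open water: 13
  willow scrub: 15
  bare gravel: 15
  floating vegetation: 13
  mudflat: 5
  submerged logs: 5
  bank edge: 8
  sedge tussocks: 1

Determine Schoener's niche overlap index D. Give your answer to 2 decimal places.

0.65

Proportions for species 1 (n=141): 9/141=0.0638, 22/141=0.1560, 27/141=0.1915, 31/141=0.2199, 2/141=0.0142, 4/141=0.0284, 1/141=0.0071, 45/141=0.3191
Proportions for species 3 (n=75): 13/75=0.1733, 15/75=0.2000, 15/75=0.2000, 13/75=0.1733, 5/75=0.0667, 5/75=0.0667, 8/75=0.1067, 1/75=0.0133
Σ|p₁ᵢ − p₂ᵢ| = 0.1095 + 0.0440 + 0.0085 + 0.0466 + 0.0525 + 0.0383 + 0.0996 + 0.3058 = 0.7048
D = 1 − ½ × 0.7048 = 1 − 0.35240 = 0.64760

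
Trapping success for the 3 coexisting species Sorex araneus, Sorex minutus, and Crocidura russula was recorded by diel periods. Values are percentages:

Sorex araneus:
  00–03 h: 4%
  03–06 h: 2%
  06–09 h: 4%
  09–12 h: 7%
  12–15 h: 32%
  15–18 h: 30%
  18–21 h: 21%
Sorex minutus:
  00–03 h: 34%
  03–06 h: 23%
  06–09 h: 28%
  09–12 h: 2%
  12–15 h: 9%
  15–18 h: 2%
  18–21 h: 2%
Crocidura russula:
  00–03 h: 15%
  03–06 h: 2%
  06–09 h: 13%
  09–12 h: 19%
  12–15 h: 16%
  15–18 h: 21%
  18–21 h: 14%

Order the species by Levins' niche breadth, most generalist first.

Crocidura russula > Sorex araneus > Sorex minutus

Convert percentages to proportions (divide by 100).
Σp_aranᵢ² = 0.04² + 0.02² + 0.04² + 0.07² + 0.32² + 0.30² + 0.21² = 0.0016 + 0.0004 + 0.0016 + 0.0049 + 0.1024 + 0.0900 + 0.0441 = 0.2450
B_aran = 1 / 0.2450 = 4.0816
Σp_minuᵢ² = 0.34² + 0.23² + 0.28² + 0.02² + 0.09² + 0.02² + 0.02² = 0.1156 + 0.0529 + 0.0784 + 0.0004 + 0.0081 + 0.0004 + 0.0004 = 0.2562
B_minu = 1 / 0.2562 = 3.9032
Σp_russᵢ² = 0.15² + 0.02² + 0.13² + 0.19² + 0.16² + 0.21² + 0.14² = 0.0225 + 0.0004 + 0.0169 + 0.0361 + 0.0256 + 0.0441 + 0.0196 = 0.1652
B_russ = 1 / 0.1652 = 6.0533
Ranking by B (broadest → narrowest): Crocidura russula (6.05) > Sorex araneus (4.08) > Sorex minutus (3.90)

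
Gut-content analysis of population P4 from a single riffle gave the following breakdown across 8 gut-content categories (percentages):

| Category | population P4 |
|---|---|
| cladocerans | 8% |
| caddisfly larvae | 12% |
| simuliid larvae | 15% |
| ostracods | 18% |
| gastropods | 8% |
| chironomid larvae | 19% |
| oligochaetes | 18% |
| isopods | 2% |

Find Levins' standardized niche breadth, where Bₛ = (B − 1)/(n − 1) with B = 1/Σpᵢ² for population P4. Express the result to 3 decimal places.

0.803

Convert percentages to proportions (divide by 100).
Σpᵢ² = 0.08² + 0.12² + 0.15² + 0.18² + 0.08² + 0.19² + 0.18² + 0.02² = 0.0064 + 0.0144 + 0.0225 + 0.0324 + 0.0064 + 0.0361 + 0.0324 + 0.0004 = 0.1510
B = 1 / 0.1510 = 6.62252
Bₛ = (B − 1)/(n − 1) = (6.62252 − 1)/(8 − 1) = 5.62252/7 = 0.80322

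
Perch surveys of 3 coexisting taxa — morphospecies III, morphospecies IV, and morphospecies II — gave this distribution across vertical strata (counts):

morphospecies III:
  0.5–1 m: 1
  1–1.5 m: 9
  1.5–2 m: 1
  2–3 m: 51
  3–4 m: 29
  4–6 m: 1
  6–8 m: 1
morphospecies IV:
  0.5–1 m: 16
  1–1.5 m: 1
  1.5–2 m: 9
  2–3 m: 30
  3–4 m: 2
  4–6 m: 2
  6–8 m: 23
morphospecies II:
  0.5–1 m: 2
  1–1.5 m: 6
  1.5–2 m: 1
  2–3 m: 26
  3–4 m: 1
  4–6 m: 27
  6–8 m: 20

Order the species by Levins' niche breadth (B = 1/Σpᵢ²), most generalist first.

morphospecies IV > morphospecies II > morphospecies III

Proportions for morphospecies III (n=93): 1/93=0.0108, 9/93=0.0968, 1/93=0.0108, 51/93=0.5484, 29/93=0.3118, 1/93=0.0108, 1/93=0.0108
Proportions for morphospecies IV (n=83): 16/83=0.1928, 1/83=0.0120, 9/83=0.1084, 30/83=0.3614, 2/83=0.0241, 2/83=0.0241, 23/83=0.2771
Proportions for morphospecies II (n=83): 2/83=0.0241, 6/83=0.0723, 1/83=0.0120, 26/83=0.3133, 1/83=0.0120, 27/83=0.3253, 20/83=0.2410
Σp_IIIᵢ² = 0.0108² + 0.0968² + 0.0108² + 0.5484² + 0.3118² + 0.0108² + 0.0108² = 0.000117 + 0.009370 + 0.000117 + 0.300743 + 0.097219 + 0.000117 + 0.000117 = 0.407800
B_III = 1 / 0.407800 = 2.4522
Σp_IVᵢ² = 0.1928² + 0.0120² + 0.1084² + 0.3614² + 0.0241² + 0.0241² + 0.2771² = 0.037172 + 0.000144 + 0.011751 + 0.130610 + 0.000581 + 0.000581 + 0.076784 = 0.257623
B_IV = 1 / 0.257623 = 3.8816
Σp_IIᵢ² = 0.0241² + 0.0723² + 0.0120² + 0.3133² + 0.0120² + 0.3253² + 0.2410² = 0.000581 + 0.005227 + 0.000144 + 0.098157 + 0.000144 + 0.105820 + 0.058081 = 0.268154
B_II = 1 / 0.268154 = 3.7292
Ranking by B (broadest → narrowest): morphospecies IV (3.88) > morphospecies II (3.73) > morphospecies III (2.45)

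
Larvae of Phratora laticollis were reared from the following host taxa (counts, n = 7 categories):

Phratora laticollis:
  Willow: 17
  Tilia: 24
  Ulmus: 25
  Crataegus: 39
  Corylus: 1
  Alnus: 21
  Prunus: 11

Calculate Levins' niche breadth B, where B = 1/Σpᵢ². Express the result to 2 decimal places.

5.33

Proportions for Phratora laticollis (n=138): 17/138=0.1232, 24/138=0.1739, 25/138=0.1812, 39/138=0.2826, 1/138=0.0072, 21/138=0.1522, 11/138=0.0797
Σpᵢ² = 0.1232² + 0.1739² + 0.1812² + 0.2826² + 0.0072² + 0.1522² + 0.0797² = 0.015178 + 0.030241 + 0.032833 + 0.079863 + 0.000052 + 0.023165 + 0.006352 = 0.187684
B = 1 / 0.187684 = 5.3281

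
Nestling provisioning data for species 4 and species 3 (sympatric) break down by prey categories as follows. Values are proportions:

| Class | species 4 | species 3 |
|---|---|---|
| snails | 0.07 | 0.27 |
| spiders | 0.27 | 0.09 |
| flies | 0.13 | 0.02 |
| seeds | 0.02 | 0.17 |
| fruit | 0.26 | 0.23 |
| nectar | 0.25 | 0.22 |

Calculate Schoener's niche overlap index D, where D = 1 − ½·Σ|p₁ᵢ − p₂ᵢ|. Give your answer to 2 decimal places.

0.65

Σ|p₁ᵢ − p₂ᵢ| = 0.20 + 0.18 + 0.11 + 0.15 + 0.03 + 0.03 = 0.70
D = 1 − ½ × 0.70 = 1 − 0.350 = 0.6500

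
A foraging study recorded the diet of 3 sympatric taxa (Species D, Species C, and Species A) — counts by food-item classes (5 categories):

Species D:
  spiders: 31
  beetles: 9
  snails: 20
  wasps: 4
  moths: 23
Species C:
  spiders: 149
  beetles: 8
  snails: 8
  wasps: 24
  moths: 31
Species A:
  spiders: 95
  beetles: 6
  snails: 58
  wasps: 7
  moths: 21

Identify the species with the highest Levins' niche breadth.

Species D

Proportions for Species D (n=87): 31/87=0.3563, 9/87=0.1034, 20/87=0.2299, 4/87=0.0460, 23/87=0.2644
Proportions for Species C (n=220): 149/220=0.6773, 8/220=0.0364, 8/220=0.0364, 24/220=0.1091, 31/220=0.1409
Proportions for Species A (n=187): 95/187=0.5080, 6/187=0.0321, 58/187=0.3102, 7/187=0.0374, 21/187=0.1123
Σp_Dᵢ² = 0.3563² + 0.1034² + 0.2299² + 0.0460² + 0.2644² = 0.126950 + 0.010692 + 0.052854 + 0.002116 + 0.069907 = 0.262519
B_D = 1 / 0.262519 = 3.8092
Σp_Cᵢ² = 0.6773² + 0.0364² + 0.0364² + 0.1091² + 0.1409² = 0.458735 + 0.001325 + 0.001325 + 0.011903 + 0.019853 = 0.493141
B_C = 1 / 0.493141 = 2.0278
Σp_Aᵢ² = 0.5080² + 0.0321² + 0.3102² + 0.0374² + 0.1123² = 0.258064 + 0.001030 + 0.096224 + 0.001399 + 0.012611 = 0.369328
B_A = 1 / 0.369328 = 2.7076
Highest B → broadest niche (most generalist): Species D (B = 3.81).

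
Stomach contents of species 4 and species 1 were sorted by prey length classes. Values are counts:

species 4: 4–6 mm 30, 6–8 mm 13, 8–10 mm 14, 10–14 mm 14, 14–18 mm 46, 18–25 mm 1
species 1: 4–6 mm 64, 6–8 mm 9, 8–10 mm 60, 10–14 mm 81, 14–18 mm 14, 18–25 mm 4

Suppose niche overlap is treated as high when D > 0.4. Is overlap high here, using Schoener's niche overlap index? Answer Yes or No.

Proportions for species 4 (n=118): 30/118=0.2542, 13/118=0.1102, 14/118=0.1186, 14/118=0.1186, 46/118=0.3898, 1/118=0.0085
Proportions for species 1 (n=232): 64/232=0.2759, 9/232=0.0388, 60/232=0.2586, 81/232=0.3491, 14/232=0.0603, 4/232=0.0172
Σ|p₁ᵢ − p₂ᵢ| = 0.0217 + 0.0714 + 0.1400 + 0.2305 + 0.3295 + 0.0087 = 0.8018
D = 1 − ½ × 0.8018 = 1 − 0.40090 = 0.59910
D = 0.59910 > 0.4 → Yes.

Yes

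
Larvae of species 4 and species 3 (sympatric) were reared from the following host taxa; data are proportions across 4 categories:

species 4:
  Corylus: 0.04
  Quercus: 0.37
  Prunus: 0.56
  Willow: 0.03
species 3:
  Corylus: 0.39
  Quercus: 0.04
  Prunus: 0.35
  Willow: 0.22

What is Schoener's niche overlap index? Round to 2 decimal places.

Σ|p₁ᵢ − p₂ᵢ| = 0.35 + 0.33 + 0.21 + 0.19 = 1.08
D = 1 − ½ × 1.08 = 1 − 0.540 = 0.4600

0.46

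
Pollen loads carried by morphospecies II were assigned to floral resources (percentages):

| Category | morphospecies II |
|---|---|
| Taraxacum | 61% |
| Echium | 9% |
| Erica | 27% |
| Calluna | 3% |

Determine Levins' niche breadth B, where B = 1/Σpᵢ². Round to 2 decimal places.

2.20

Convert percentages to proportions (divide by 100).
Σpᵢ² = 0.61² + 0.09² + 0.27² + 0.03² = 0.3721 + 0.0081 + 0.0729 + 0.0009 = 0.4540
B = 1 / 0.4540 = 2.2026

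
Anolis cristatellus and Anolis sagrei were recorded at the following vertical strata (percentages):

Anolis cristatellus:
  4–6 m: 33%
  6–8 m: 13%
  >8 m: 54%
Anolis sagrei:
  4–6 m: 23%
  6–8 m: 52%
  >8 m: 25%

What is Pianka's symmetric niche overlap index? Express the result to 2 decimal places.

0.69

Convert percentages to proportions (divide by 100).
Σ p₁ᵢp₂ᵢ = 0.0759 + 0.0676 + 0.1350 = 0.2785
Σp_1ᵢ² = 0.33² + 0.13² + 0.54² = 0.1089 + 0.0169 + 0.2916 = 0.4174
Σp_2ᵢ² = 0.23² + 0.52² + 0.25² = 0.0529 + 0.2704 + 0.0625 = 0.3858
O = 0.2785 / √(0.4174 × 0.3858) = 0.2785 / 0.40129 = 0.6940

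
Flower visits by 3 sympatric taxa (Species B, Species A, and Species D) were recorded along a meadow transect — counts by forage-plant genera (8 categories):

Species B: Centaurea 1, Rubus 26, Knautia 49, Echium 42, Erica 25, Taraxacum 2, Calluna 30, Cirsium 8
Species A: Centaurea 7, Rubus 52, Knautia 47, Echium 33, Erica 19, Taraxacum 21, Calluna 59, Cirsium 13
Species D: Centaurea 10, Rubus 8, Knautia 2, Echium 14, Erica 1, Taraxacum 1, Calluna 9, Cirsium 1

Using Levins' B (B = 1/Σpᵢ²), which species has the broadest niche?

Proportions for Species B (n=183): 1/183=0.0055, 26/183=0.1421, 49/183=0.2678, 42/183=0.2295, 25/183=0.1366, 2/183=0.0109, 30/183=0.1639, 8/183=0.0437
Proportions for Species A (n=251): 7/251=0.0279, 52/251=0.2072, 47/251=0.1873, 33/251=0.1315, 19/251=0.0757, 21/251=0.0837, 59/251=0.2351, 13/251=0.0518
Proportions for Species D (n=46): 10/46=0.2174, 8/46=0.1739, 2/46=0.0435, 14/46=0.3043, 1/46=0.0217, 1/46=0.0217, 9/46=0.1957, 1/46=0.0217
Σp_Bᵢ² = 0.0055² + 0.1421² + 0.2678² + 0.2295² + 0.1366² + 0.0109² + 0.1639² + 0.0437² = 0.000030 + 0.020192 + 0.071717 + 0.052670 + 0.018660 + 0.000119 + 0.026863 + 0.001910 = 0.192161
B_B = 1 / 0.192161 = 5.2040
Σp_Aᵢ² = 0.0279² + 0.2072² + 0.1873² + 0.1315² + 0.0757² + 0.0837² + 0.2351² + 0.0518² = 0.000778 + 0.042932 + 0.035081 + 0.017292 + 0.005730 + 0.007006 + 0.055272 + 0.002683 = 0.166774
B_A = 1 / 0.166774 = 5.9961
Σp_Dᵢ² = 0.2174² + 0.1739² + 0.0435² + 0.3043² + 0.0217² + 0.0217² + 0.1957² + 0.0217² = 0.047263 + 0.030241 + 0.001892 + 0.092598 + 0.000471 + 0.000471 + 0.038298 + 0.000471 = 0.211705
B_D = 1 / 0.211705 = 4.7236
Highest B → broadest niche (most generalist): Species A (B = 6.00).

Species A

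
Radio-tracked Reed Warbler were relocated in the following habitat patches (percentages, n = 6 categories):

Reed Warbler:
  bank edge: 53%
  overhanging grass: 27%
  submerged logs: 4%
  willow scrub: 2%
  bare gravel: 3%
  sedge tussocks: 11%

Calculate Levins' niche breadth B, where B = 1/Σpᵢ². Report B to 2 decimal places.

2.71

Convert percentages to proportions (divide by 100).
Σpᵢ² = 0.53² + 0.27² + 0.04² + 0.02² + 0.03² + 0.11² = 0.2809 + 0.0729 + 0.0016 + 0.0004 + 0.0009 + 0.0121 = 0.3688
B = 1 / 0.3688 = 2.7115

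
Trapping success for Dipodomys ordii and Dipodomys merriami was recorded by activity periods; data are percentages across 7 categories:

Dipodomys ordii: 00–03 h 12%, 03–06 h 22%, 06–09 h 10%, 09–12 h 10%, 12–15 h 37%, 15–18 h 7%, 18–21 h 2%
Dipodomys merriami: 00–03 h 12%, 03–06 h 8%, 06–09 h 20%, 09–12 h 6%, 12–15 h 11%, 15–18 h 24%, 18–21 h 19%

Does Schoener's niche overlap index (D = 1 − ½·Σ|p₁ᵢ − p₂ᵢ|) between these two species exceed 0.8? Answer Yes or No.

Convert percentages to proportions (divide by 100).
Σ|p₁ᵢ − p₂ᵢ| = 0.00 + 0.14 + 0.10 + 0.04 + 0.26 + 0.17 + 0.17 = 0.88
D = 1 − ½ × 0.88 = 1 − 0.440 = 0.5600
D = 0.5600 < 0.8 → No.

No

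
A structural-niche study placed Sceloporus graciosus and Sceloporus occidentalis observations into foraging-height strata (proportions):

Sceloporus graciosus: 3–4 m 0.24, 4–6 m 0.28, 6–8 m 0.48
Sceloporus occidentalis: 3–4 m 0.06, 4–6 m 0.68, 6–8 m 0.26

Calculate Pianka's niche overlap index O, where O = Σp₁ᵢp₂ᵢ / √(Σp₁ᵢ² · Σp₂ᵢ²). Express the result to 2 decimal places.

0.75

Σ p₁ᵢp₂ᵢ = 0.0144 + 0.1904 + 0.1248 = 0.3296
Σp_1ᵢ² = 0.24² + 0.28² + 0.48² = 0.0576 + 0.0784 + 0.2304 = 0.3664
Σp_2ᵢ² = 0.06² + 0.68² + 0.26² = 0.0036 + 0.4624 + 0.0676 = 0.5336
O = 0.3296 / √(0.3664 × 0.5336) = 0.3296 / 0.44217 = 0.7454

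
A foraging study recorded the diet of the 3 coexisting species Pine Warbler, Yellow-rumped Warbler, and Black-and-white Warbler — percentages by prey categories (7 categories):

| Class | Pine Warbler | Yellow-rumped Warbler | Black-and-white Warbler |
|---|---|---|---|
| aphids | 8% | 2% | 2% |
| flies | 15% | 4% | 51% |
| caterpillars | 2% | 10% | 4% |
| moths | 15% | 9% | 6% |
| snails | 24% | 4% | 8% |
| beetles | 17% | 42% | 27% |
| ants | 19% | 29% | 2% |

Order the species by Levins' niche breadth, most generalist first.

Pine Warbler > Yellow-rumped Warbler > Black-and-white Warbler

Convert percentages to proportions (divide by 100).
Σp_Pineᵢ² = 0.08² + 0.15² + 0.02² + 0.15² + 0.24² + 0.17² + 0.19² = 0.0064 + 0.0225 + 0.0004 + 0.0225 + 0.0576 + 0.0289 + 0.0361 = 0.1744
B_Pine = 1 / 0.1744 = 5.7339
Σp_Yellᵢ² = 0.02² + 0.04² + 0.10² + 0.09² + 0.04² + 0.42² + 0.29² = 0.0004 + 0.0016 + 0.0100 + 0.0081 + 0.0016 + 0.1764 + 0.0841 = 0.2822
B_Yell = 1 / 0.2822 = 3.5436
Σp_Blacᵢ² = 0.02² + 0.51² + 0.04² + 0.06² + 0.08² + 0.27² + 0.02² = 0.0004 + 0.2601 + 0.0016 + 0.0036 + 0.0064 + 0.0729 + 0.0004 = 0.3454
B_Blac = 1 / 0.3454 = 2.8952
Ranking by B (broadest → narrowest): Pine Warbler (5.73) > Yellow-rumped Warbler (3.54) > Black-and-white Warbler (2.90)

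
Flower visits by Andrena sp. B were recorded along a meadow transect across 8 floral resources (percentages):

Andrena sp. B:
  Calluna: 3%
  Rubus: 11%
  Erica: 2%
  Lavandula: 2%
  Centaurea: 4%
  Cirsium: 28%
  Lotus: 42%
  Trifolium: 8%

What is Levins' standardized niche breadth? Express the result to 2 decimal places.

Convert percentages to proportions (divide by 100).
Σpᵢ² = 0.03² + 0.11² + 0.02² + 0.02² + 0.04² + 0.28² + 0.42² + 0.08² = 0.0009 + 0.0121 + 0.0004 + 0.0004 + 0.0016 + 0.0784 + 0.1764 + 0.0064 = 0.2766
B = 1 / 0.2766 = 3.6153
Bₛ = (B − 1)/(n − 1) = (3.6153 − 1)/(8 − 1) = 2.6153/7 = 0.3736

0.37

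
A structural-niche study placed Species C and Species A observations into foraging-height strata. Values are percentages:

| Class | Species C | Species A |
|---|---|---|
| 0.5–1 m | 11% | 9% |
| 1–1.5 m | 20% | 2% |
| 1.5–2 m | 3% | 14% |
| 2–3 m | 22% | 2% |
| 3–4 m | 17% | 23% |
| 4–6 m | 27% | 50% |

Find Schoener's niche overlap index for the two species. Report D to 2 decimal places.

0.60

Convert percentages to proportions (divide by 100).
Σ|p₁ᵢ − p₂ᵢ| = 0.02 + 0.18 + 0.11 + 0.20 + 0.06 + 0.23 = 0.80
D = 1 − ½ × 0.80 = 1 − 0.400 = 0.6000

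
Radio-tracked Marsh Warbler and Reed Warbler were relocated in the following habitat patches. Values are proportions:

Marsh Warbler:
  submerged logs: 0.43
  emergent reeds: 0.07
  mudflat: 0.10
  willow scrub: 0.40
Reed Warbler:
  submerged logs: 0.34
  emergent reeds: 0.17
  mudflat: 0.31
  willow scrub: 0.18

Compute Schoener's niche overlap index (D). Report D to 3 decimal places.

Σ|p₁ᵢ − p₂ᵢ| = 0.09 + 0.10 + 0.21 + 0.22 = 0.62
D = 1 − ½ × 0.62 = 1 − 0.310 = 0.69000

0.690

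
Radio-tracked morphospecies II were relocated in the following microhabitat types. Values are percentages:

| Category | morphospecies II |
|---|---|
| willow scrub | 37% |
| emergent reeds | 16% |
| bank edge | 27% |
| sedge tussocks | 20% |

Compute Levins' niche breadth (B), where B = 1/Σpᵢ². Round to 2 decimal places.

3.63

Convert percentages to proportions (divide by 100).
Σpᵢ² = 0.37² + 0.16² + 0.27² + 0.20² = 0.1369 + 0.0256 + 0.0729 + 0.0400 = 0.2754
B = 1 / 0.2754 = 3.6311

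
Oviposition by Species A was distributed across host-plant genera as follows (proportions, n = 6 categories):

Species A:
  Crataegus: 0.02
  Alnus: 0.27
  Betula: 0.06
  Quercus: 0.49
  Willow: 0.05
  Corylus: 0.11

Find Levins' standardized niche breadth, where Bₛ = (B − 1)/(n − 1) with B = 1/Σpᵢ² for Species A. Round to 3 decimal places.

0.403

Σpᵢ² = 0.02² + 0.27² + 0.06² + 0.49² + 0.05² + 0.11² = 0.0004 + 0.0729 + 0.0036 + 0.2401 + 0.0025 + 0.0121 = 0.3316
B = 1 / 0.3316 = 3.01568
Bₛ = (B − 1)/(n − 1) = (3.01568 − 1)/(6 − 1) = 2.01568/5 = 0.40314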